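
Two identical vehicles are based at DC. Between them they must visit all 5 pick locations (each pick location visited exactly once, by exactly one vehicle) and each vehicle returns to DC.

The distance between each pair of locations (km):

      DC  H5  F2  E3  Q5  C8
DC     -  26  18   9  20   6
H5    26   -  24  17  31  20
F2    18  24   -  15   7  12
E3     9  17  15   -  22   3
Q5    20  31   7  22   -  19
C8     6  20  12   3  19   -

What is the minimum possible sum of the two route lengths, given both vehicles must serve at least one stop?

Minimum combined distance: 89 km.

Try each way of splitting the stops between the two vehicles (each non-empty) and, for each split, find the best tour for each vehicle:
  {H5} + {F2, E3, Q5, C8}: 52 + 51 = 103
  {F2} + {H5, E3, Q5, C8}: 36 + 77 = 113
  {H5, F2} + {E3, Q5, C8}: 68 + 51 = 119
  {E3} + {H5, F2, Q5, C8}: 18 + 77 = 95
  {H5, E3} + {F2, Q5, C8}: 52 + 45 = 97
  {F2, E3} + {H5, Q5, C8}: 42 + 77 = 119
  … (15 splits in total)
  {H5, F2, E3, Q5} + {C8}: 77 + 12 = 89  ← best
Best: vehicle 1 DC → E3 → H5 → F2 → Q5 → DC = 77; vehicle 2 DC → C8 → DC = 12; combined 89.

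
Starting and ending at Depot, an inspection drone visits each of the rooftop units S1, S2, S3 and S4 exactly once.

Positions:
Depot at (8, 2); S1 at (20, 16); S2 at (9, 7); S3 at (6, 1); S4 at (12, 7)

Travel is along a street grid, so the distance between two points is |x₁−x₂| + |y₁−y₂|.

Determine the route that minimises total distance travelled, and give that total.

Shortest round trip = 58.

There are 12 distinct closed tours to check (reversals are equivalent).
Depot→S1→S2→S3→S4→Depot: 26+20+9+12+9 = 76
Depot→S1→S2→S4→S3→Depot: 26+20+3+12+3 = 64
Depot→S1→S3→S2→S4→Depot: 26+29+9+3+9 = 76
Depot→S1→S3→S4→S2→Depot: 26+29+12+3+6 = 76
Depot→S1→S4→S2→S3→Depot: 26+17+3+9+3 = 58
Depot→S1→S4→S3→S2→Depot: 26+17+12+9+6 = 70
Depot→S2→S1→S3→S4→Depot: 6+20+29+12+9 = 76
Depot→S2→S1→S4→S3→Depot: 6+20+17+12+3 = 58
Depot→S2→S3→S1→S4→Depot: 6+9+29+17+9 = 70
Depot→S2→S4→S1→S3→Depot: 6+3+17+29+3 = 58
Depot→S3→S1→S2→S4→Depot: 3+29+20+3+9 = 64
Depot→S3→S2→S1→S4→Depot: 3+9+20+17+9 = 58
The minimum is 58.
One optimal route: Depot → S1 → S4 → S2 → S3 → Depot (or its reverse).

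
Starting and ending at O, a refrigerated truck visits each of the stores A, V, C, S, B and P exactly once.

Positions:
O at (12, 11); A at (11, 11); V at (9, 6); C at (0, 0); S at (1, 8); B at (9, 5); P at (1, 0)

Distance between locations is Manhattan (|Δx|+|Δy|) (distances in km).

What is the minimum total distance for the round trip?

Shortest round trip = 46 km.

There are 360 distinct closed tours to check (reversals are equivalent).
O - A - V - C - S - B - P - O: 1+7+15+9+11+13+22 = 78
O - A - V - C - S - P - B - O: 1+7+15+9+8+13+9 = 62
O - A - V - C - B - S - P - O: 1+7+15+14+11+8+22 = 78
O - A - V - C - B - P - S - O: 1+7+15+14+13+8+14 = 72
O - A - V - C - P - S - B - O: 1+7+15+1+8+11+9 = 52
O - A - V - C - P - B - S - O: 1+7+15+1+13+11+14 = 62
O - A - V - S - C - B - P - O: 1+7+10+9+14+13+22 = 76
O - A - V - S - C - P - B - O: 1+7+10+9+1+13+9 = 50
… (352 more)
O - A - V - B - C - P - S - O: 1+7+1+14+1+8+14 = 46  ← best
The minimum is 46.
One optimal route: O → A → V → B → C → P → S → O (or its reverse).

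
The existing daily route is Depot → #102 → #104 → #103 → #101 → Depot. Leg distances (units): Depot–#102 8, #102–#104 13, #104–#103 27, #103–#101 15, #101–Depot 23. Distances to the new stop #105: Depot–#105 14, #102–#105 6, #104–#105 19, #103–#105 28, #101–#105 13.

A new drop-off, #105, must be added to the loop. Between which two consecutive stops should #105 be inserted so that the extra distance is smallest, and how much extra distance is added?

Insertion cost between consecutive stops i–j is d(i,#105) + d(#105,j) − d(i,j):
  between Depot and #102: 14 + 6 − 8 = 12
  between #102 and #104: 6 + 19 − 13 = 12
  between #104 and #103: 19 + 28 − 27 = 20
  between #103 and #101: 28 + 13 − 15 = 26
  between #101 and Depot: 13 + 14 − 23 = 4
Cheapest insertion is between #101 and Depot, adding 4.
New total = 86 + 4 = 90.

+4 — insert #105 between #101 and Depot.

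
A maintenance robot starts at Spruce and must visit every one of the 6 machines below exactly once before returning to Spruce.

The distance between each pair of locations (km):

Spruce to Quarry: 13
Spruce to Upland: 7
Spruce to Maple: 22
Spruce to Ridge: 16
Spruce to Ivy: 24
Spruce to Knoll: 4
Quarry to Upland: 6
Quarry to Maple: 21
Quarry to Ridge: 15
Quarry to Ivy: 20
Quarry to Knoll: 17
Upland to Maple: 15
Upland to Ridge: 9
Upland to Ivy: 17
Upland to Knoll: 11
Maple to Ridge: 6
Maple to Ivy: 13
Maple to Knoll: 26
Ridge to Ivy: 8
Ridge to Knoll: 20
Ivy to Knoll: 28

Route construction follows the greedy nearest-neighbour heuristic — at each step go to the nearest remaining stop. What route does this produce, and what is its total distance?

Spruce → [Knoll:4 / Upland:7 / Quarry:13 / Ridge:16 / Maple:22 / Ivy:24] → Knoll (4)
Knoll → [Upland:11 / Quarry:17 / Ridge:20 / Maple:26 / Ivy:28] → Upland (11)
Upland → [Quarry:6 / Ridge:9 / Maple:15 / Ivy:17] → Quarry (6)
Quarry → [Ridge:15 / Ivy:20 / Maple:21] → Ridge (15)
Ridge → [Maple:6 / Ivy:8] → Maple (6)
Maple → [Ivy:13] → Ivy (13)
Return Ivy→Spruce: 24.
Total = 4 + 11 + 6 + 15 + 6 + 13 + 24 = 79.

Nearest-neighbour total = 79 km; route Spruce → Knoll → Upland → Quarry → Ridge → Maple → Ivy → Spruce.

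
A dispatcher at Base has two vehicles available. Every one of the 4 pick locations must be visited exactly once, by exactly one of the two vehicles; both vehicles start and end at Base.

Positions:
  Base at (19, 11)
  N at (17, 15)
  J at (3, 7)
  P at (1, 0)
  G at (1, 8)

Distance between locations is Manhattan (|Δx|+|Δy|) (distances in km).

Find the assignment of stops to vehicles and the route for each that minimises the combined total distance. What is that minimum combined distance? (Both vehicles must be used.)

70 km — the smallest possible combined total.

Check every non-empty split of the stops between the two vehicles; for each half take its own optimal tour:
  {N} + {J, P, G}: 12 + 58 = 70
  {J} + {N, P, G}: 40 + 66 = 106
  {N, J} + {P, G}: 48 + 58 = 106
  {P} + {N, J, G}: 58 + 52 = 110
  {N, P} + {J, G}: 66 + 44 = 110
  {J, P} + {N, G}: 58 + 50 = 108
  … (7 splits in total)
Best: vehicle 1 Base → N → Base = 12; vehicle 2 Base → J → P → G → Base = 58; combined 70.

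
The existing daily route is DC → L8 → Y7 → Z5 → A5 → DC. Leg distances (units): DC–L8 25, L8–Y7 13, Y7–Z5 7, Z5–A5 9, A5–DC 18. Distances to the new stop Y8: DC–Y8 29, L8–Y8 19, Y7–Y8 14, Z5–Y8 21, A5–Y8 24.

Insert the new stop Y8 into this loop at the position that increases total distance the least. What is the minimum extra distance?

Insertion cost between consecutive stops i–j is d(i,Y8) + d(Y8,j) − d(i,j):
  between DC and L8: 29 + 19 − 25 = 23
  between L8 and Y7: 19 + 14 − 13 = 20
  between Y7 and Z5: 14 + 21 − 7 = 28
  between Z5 and A5: 21 + 24 − 9 = 36
  between A5 and DC: 24 + 29 − 18 = 35
Cheapest insertion is between L8 and Y7, adding 20.
New total = 72 + 20 = 92.

+20 — insert Y8 between L8 and Y7.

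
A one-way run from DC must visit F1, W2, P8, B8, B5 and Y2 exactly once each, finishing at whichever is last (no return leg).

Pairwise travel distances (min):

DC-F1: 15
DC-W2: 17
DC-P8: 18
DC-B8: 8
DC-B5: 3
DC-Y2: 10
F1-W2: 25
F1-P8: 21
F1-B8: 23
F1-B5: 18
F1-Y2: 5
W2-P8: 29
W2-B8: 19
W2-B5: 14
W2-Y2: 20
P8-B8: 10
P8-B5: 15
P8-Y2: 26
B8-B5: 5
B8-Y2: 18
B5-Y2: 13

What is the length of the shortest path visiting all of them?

Minimum one-way distance = 64 min.

There are 6! = 720 possible orderings.
DC - F1 - W2 - P8 - B8 - B5 - Y2: 15+25+29+10+5+13 = 97
DC - F1 - W2 - P8 - B8 - Y2 - B5: 15+25+29+10+18+13 = 110
DC - F1 - W2 - P8 - B5 - B8 - Y2: 15+25+29+15+5+18 = 107
DC - F1 - W2 - P8 - B5 - Y2 - B8: 15+25+29+15+13+18 = 115
DC - F1 - W2 - P8 - Y2 - B8 - B5: 15+25+29+26+18+5 = 118
DC - F1 - W2 - P8 - Y2 - B5 - B8: 15+25+29+26+13+5 = 113
DC - F1 - W2 - B8 - P8 - B5 - Y2: 15+25+19+10+15+13 = 97
DC - F1 - W2 - B8 - P8 - Y2 - B5: 15+25+19+10+26+13 = 108
… (712 more)
DC - B5 - B8 - P8 - F1 - Y2 - W2: 3+5+10+21+5+20 = 64  ← best
The minimum is 64.
One shortest path: DC → B5 → B8 → P8 → F1 → Y2 → W2.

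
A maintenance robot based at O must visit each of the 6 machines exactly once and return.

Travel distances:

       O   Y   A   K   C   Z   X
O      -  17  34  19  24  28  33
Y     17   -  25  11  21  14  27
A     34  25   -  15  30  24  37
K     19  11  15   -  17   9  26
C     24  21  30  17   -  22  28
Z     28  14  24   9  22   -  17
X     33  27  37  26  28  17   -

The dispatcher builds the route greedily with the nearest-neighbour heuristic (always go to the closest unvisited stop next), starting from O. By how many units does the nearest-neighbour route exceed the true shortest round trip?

The nearest-neighbour route is 11 longer than optimal.

O: Y=17, K=19, C=24, Z=28, X=33, A=34 ⇒ Y
Y: K=11, Z=14, C=21, A=25, X=27 ⇒ K
K: Z=9, A=15, C=17, X=26 ⇒ Z
Z: X=17, C=22, A=24 ⇒ X
X: C=28, A=37 ⇒ C
C: A=30 ⇒ A
NN route O → Y → K → Z → X → C → A → O costs 146.
Optimal: O → Y → A → K → Z → X → C → O costs 135 (by enumerating all 360 distinct tours).
Excess = 146 − 135 = 11.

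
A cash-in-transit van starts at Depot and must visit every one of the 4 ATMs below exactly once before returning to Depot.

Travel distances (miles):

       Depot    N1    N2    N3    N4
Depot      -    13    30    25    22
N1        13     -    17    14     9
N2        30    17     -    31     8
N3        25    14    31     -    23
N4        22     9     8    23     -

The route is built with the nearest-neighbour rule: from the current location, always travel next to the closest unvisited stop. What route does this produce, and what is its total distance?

From Depot: distances to unvisited — N1=13, N4=22, N3=25, N2=30. Nearest is N1 (13).
From N1: distances to unvisited — N4=9, N3=14, N2=17. Nearest is N4 (9).
From N4: distances to unvisited — N2=8, N3=23. Nearest is N2 (8).
From N2: distances to unvisited — N3=31. Nearest is N3 (31).
Return N3→Depot: 25.
Total = 13 + 9 + 8 + 31 + 25 = 86.

Nearest-neighbour total = 86 miles; route Depot → N1 → N4 → N2 → N3 → Depot.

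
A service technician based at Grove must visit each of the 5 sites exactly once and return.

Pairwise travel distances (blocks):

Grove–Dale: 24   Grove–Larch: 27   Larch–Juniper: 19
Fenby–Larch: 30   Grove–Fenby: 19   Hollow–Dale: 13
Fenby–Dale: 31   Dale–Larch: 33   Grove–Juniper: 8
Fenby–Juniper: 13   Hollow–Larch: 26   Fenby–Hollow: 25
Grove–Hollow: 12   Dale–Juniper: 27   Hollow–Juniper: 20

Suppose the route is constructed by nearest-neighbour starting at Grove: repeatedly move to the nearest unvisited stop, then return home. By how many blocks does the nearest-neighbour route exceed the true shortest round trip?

10 blocks longer than the optimal tour.

Grove: Juniper=8, Hollow=12, Fenby=19, Dale=24, Larch=27 ⇒ Juniper
Juniper: Fenby=13, Larch=19, Hollow=20, Dale=27 ⇒ Fenby
Fenby: Hollow=25, Larch=30, Dale=31 ⇒ Hollow
Hollow: Dale=13, Larch=26 ⇒ Dale
Dale: Larch=33 ⇒ Larch
NN route Grove → Juniper → Fenby → Hollow → Dale → Larch → Grove costs 119.
Optimal: Grove → Fenby → Juniper → Larch → Dale → Hollow → Grove costs 109 (by enumerating all 60 distinct tours).
Excess = 119 − 109 = 10.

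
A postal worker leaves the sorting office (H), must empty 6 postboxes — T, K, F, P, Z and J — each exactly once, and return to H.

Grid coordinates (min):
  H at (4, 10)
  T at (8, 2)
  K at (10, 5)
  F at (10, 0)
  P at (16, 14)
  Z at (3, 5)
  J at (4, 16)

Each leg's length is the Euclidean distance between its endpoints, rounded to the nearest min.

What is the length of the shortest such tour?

Minimum total distance: 48 min.

There are 360 distinct closed tours to check (reversals are equivalent).
H → T → K → F → P → Z → J → H: 9+4+5+15+16+11+6 = 66
H → T → K → F → P → J → Z → H: 9+4+5+15+12+11+5 = 61
H → T → K → F → Z → P → J → H: 9+4+5+9+16+12+6 = 61
H → T → K → F → Z → J → P → H: 9+4+5+9+11+12+13 = 63
H → T → K → F → J → P → Z → H: 9+4+5+17+12+16+5 = 68
H → T → K → F → J → Z → P → H: 9+4+5+17+11+16+13 = 75
H → T → K → P → F → Z → J → H: 9+4+11+15+9+11+6 = 65
H → T → K → P → F → J → Z → H: 9+4+11+15+17+11+5 = 72
… (352 more)
H → Z → T → F → K → P → J → H: 5+6+3+5+11+12+6 = 48  ← best
The minimum is 48.
One optimal route: H → Z → T → F → K → P → J → H (or its reverse).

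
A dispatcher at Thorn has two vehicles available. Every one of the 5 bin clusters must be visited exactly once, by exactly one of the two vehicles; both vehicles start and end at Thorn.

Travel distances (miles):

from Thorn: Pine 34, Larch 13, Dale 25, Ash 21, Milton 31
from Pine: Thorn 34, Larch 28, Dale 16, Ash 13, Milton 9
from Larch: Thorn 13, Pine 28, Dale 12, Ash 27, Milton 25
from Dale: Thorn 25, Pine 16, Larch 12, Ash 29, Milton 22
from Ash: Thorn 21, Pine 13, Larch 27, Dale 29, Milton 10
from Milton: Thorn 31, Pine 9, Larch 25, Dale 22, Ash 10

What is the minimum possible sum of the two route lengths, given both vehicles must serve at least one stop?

Minimum combined distance: 107 miles.

Check every non-empty split of the stops between the two vehicles; for each half take its own optimal tour:
  {Pine} + {Larch, Dale, Ash, Milton}: 68 + 78 = 146
  {Larch} + {Pine, Dale, Ash, Milton}: 26 + 81 = 107
  {Pine, Larch} + {Dale, Ash, Milton}: 75 + 78 = 153
  {Dale} + {Pine, Larch, Ash, Milton}: 50 + 81 = 131
  {Pine, Dale} + {Larch, Ash, Milton}: 75 + 69 = 144
  {Larch, Dale} + {Pine, Ash, Milton}: 50 + 74 = 124
  … (15 splits in total)
Best: vehicle 1 Thorn → Larch → Thorn = 26; vehicle 2 Thorn → Dale → Pine → Milton → Ash → Thorn = 81; combined 107.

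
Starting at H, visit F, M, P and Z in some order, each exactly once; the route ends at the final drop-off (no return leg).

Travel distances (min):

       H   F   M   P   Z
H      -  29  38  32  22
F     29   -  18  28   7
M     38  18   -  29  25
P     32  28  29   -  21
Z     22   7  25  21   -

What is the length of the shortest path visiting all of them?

There are 4! = 24 possible orderings.
H - F - M - P - Z: 29+18+29+21 = 97
H - F - M - Z - P: 29+18+25+21 = 93
H - F - P - M - Z: 29+28+29+25 = 111
H - F - P - Z - M: 29+28+21+25 = 103
H - F - Z - M - P: 29+7+25+29 = 90
H - F - Z - P - M: 29+7+21+29 = 86
H - M - F - P - Z: 38+18+28+21 = 105
H - M - F - Z - P: 38+18+7+21 = 84
H - M - P - F - Z: 38+29+28+7 = 102
H - M - P - Z - F: 38+29+21+7 = 95
H - M - Z - F - P: 38+25+7+28 = 98
H - M - Z - P - F: 38+25+21+28 = 112
H - P - F - M - Z: 32+28+18+25 = 103
H - P - F - Z - M: 32+28+7+25 = 92
… (10 more)
H - Z - F - M - P: 22+7+18+29 = 76  ← best
The minimum is 76.
One shortest path: H → Z → F → M → P.

Shortest open route: 76 min.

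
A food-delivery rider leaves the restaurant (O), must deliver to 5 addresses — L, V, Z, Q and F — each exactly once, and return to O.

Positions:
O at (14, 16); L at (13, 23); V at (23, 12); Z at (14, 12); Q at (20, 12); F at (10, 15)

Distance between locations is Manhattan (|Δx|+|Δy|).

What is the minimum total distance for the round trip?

Shortest round trip = 48.

O-L-V-Z-Q-F-O: 8+21+9+6+13+5 = 62
O-L-V-Z-F-Q-O: 8+21+9+7+13+10 = 68
O-L-V-Q-Z-F-O: 8+21+3+6+7+5 = 50
O-L-V-Q-F-Z-O: 8+21+3+13+7+4 = 56
O-L-V-F-Z-Q-O: 8+21+16+7+6+10 = 68
O-L-V-F-Q-Z-O: 8+21+16+13+6+4 = 68
O-L-Z-V-Q-F-O: 8+12+9+3+13+5 = 50
O-L-Z-V-F-Q-O: 8+12+9+16+13+10 = 68
O-L-Z-Q-V-F-O: 8+12+6+3+16+5 = 50
O-L-Z-Q-F-V-O: 8+12+6+13+16+13 = 68
O-L-Z-F-V-Q-O: 8+12+7+16+3+10 = 56
O-L-Z-F-Q-V-O: 8+12+7+13+3+13 = 56
O-L-Q-V-Z-F-O: 8+18+3+9+7+5 = 50
O-L-Q-V-F-Z-O: 8+18+3+16+7+4 = 56
… (46 more)
O-L-F-V-Q-Z-O: 8+11+16+3+6+4 = 48  ← best
The minimum is 48.
One optimal route: O → L → F → V → Q → Z → O (or its reverse).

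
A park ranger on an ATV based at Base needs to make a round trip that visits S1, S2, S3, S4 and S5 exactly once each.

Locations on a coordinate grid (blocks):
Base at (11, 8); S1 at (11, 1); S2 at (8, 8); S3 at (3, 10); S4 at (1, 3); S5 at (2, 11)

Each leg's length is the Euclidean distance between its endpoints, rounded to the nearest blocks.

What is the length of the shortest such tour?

Base→S1→S2→S3→S4→S5→Base: 7+8+5+7+8+9 = 44
Base→S1→S2→S3→S5→S4→Base: 7+8+5+1+8+11 = 40
Base→S1→S2→S4→S3→S5→Base: 7+8+9+7+1+9 = 41
Base→S1→S2→S4→S5→S3→Base: 7+8+9+8+1+8 = 41
Base→S1→S2→S5→S3→S4→Base: 7+8+7+1+7+11 = 41
Base→S1→S2→S5→S4→S3→Base: 7+8+7+8+7+8 = 45
Base→S1→S3→S2→S4→S5→Base: 7+12+5+9+8+9 = 50
Base→S1→S3→S2→S5→S4→Base: 7+12+5+7+8+11 = 50
Base→S1→S3→S4→S2→S5→Base: 7+12+7+9+7+9 = 51
Base→S1→S3→S4→S5→S2→Base: 7+12+7+8+7+3 = 44
Base→S1→S3→S5→S2→S4→Base: 7+12+1+7+9+11 = 47
Base→S1→S3→S5→S4→S2→Base: 7+12+1+8+9+3 = 40
Base→S1→S4→S2→S3→S5→Base: 7+10+9+5+1+9 = 41
Base→S1→S4→S2→S5→S3→Base: 7+10+9+7+1+8 = 42
… (46 more)
Base→S1→S4→S5→S3→S2→Base: 7+10+8+1+5+3 = 34  ← best
The minimum is 34.
One optimal route: Base → S1 → S4 → S5 → S3 → S2 → Base (or its reverse).

Shortest round trip = 34 blocks.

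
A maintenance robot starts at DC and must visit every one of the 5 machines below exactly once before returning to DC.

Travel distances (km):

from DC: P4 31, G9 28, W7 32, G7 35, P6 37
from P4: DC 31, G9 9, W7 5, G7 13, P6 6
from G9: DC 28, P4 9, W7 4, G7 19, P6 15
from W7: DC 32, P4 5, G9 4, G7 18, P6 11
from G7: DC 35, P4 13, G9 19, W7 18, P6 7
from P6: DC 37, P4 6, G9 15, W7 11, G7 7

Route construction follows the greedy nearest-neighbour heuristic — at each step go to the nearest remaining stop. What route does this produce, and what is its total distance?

Total distance 85 km via the nearest-neighbour route DC → G9 → W7 → P4 → P6 → G7 → DC.

At DC the remaining stops are G9 28, P4 31, W7 32, G7 35, P6 37; go to G9.
At G9 the remaining stops are W7 4, P4 9, P6 15, G7 19; go to W7.
At W7 the remaining stops are P4 5, P6 11, G7 18; go to P4.
At P4 the remaining stops are P6 6, G7 13; go to P6.
At P6 the remaining stops are G7 7; go to G7.
Return G7→DC: 35.
Total = 28 + 4 + 5 + 6 + 7 + 35 = 85.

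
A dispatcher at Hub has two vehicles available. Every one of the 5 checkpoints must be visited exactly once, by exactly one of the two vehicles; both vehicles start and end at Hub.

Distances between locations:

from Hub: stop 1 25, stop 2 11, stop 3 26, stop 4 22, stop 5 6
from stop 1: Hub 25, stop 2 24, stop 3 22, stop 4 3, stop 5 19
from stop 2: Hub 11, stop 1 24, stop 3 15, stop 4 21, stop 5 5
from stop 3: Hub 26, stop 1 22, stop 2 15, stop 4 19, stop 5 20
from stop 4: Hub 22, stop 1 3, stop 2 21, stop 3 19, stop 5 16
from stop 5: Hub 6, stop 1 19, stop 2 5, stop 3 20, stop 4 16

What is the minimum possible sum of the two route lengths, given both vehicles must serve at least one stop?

Try each way of splitting the stops between the two vehicles (each non-empty) and, for each split, find the best tour for each vehicle:
  {stop 1} + {stop 2, stop 3, stop 4, stop 5}: 50 + 67 = 117
  {stop 2} + {stop 1, stop 3, stop 4, stop 5}: 22 + 73 = 95
  {stop 1, stop 2} + {stop 3, stop 4, stop 5}: 60 + 67 = 127
  {stop 3} + {stop 1, stop 2, stop 4, stop 5}: 52 + 60 = 112
  {stop 1, stop 3} + {stop 2, stop 4, stop 5}: 73 + 54 = 127
  {stop 2, stop 3} + {stop 1, stop 4, stop 5}: 52 + 50 = 102
  … (15 splits in total)
  {stop 1, stop 2, stop 3, stop 4} + {stop 5}: 73 + 12 = 85  ← best
Best: vehicle 1 Hub → stop 1 → stop 4 → stop 3 → stop 2 → Hub = 73; vehicle 2 Hub → stop 5 → Hub = 12; combined 85.

85 — the smallest possible combined total.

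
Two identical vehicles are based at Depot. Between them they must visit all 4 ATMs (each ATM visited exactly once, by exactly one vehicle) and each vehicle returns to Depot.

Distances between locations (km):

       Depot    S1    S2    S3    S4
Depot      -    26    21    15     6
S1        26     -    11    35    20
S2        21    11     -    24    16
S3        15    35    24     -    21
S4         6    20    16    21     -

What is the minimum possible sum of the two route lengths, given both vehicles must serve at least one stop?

Minimum combined distance: 88 km.

There are 2^3 − 1 = 7 ways to divide the 4 stops into two non-empty groups. For each, the best each vehicle can do is its own shortest tour through its group:
  {S1} + {S2, S3, S4}: 52 + 61 = 113
  {S2} + {S1, S3, S4}: 42 + 76 = 118
  {S1, S2} + {S3, S4}: 58 + 42 = 100
  {S3} + {S1, S2, S4}: 30 + 58 = 88
  {S1, S3} + {S2, S4}: 76 + 43 = 119
  {S2, S3} + {S1, S4}: 60 + 52 = 112
  … (7 splits in total)
Best: vehicle 1 Depot → S3 → Depot = 30; vehicle 2 Depot → S2 → S1 → S4 → Depot = 58; combined 88.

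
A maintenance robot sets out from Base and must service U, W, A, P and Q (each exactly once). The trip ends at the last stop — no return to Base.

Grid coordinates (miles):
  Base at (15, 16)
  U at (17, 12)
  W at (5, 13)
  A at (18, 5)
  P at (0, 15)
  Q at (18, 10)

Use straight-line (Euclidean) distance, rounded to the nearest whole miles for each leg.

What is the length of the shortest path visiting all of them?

There are 5! = 120 possible orderings.
Base→U→W→A→P→Q: 4+12+15+21+19 = 71
Base→U→W→A→Q→P: 4+12+15+5+19 = 55
Base→U→W→P→A→Q: 4+12+5+21+5 = 47
Base→U→W→P→Q→A: 4+12+5+19+5 = 45
Base→U→W→Q→A→P: 4+12+13+5+21 = 55
Base→U→W→Q→P→A: 4+12+13+19+21 = 69
Base→U→A→W→P→Q: 4+7+15+5+19 = 50
Base→U→A→W→Q→P: 4+7+15+13+19 = 58
Base→U→A→P→W→Q: 4+7+21+5+13 = 50
Base→U→A→P→Q→W: 4+7+21+19+13 = 64
Base→U→A→Q→W→P: 4+7+5+13+5 = 34
Base→U→A→Q→P→W: 4+7+5+19+5 = 40
Base→U→P→W→A→Q: 4+17+5+15+5 = 46
Base→U→P→W→Q→A: 4+17+5+13+5 = 44
… (106 more)
Base→U→Q→A→W→P: 4+2+5+15+5 = 31  ← best
The minimum is 31.
One shortest path: Base → U → Q → A → W → P.

Minimum one-way distance = 31 miles.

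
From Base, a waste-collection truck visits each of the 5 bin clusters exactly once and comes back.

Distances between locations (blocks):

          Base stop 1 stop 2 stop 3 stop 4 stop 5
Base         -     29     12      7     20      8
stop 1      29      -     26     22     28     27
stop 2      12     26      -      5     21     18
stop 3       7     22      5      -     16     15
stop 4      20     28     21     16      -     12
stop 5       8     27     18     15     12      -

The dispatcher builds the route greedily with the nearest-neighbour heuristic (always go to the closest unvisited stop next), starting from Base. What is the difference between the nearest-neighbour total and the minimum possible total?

Excess over optimum: 13 blocks.

From Base: stop 3=7, stop 5=8, stop 2=12, stop 4=20, stop 1=29 → choose stop 3 (7).
From stop 3: stop 2=5, stop 5=15, stop 4=16, stop 1=22 → choose stop 2 (5).
From stop 2: stop 5=18, stop 4=21, stop 1=26 → choose stop 5 (18).
From stop 5: stop 4=12, stop 1=27 → choose stop 4 (12).
From stop 4: stop 1=28 → choose stop 1 (28).
NN route Base → stop 3 → stop 2 → stop 5 → stop 4 → stop 1 → Base costs 99.
Optimal: Base → stop 3 → stop 2 → stop 1 → stop 4 → stop 5 → Base costs 86 (by enumerating all 60 distinct tours).
Excess = 99 − 86 = 13.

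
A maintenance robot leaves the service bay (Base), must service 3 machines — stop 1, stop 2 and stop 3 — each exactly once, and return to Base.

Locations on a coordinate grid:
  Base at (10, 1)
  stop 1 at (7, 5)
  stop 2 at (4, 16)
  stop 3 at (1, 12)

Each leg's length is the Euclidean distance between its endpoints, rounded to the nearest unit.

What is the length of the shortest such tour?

Base→stop 1→stop 2→stop 3→Base: 5+11+5+14 = 35
Base→stop 1→stop 3→stop 2→Base: 5+9+5+16 = 35
Base→stop 2→stop 1→stop 3→Base: 16+11+9+14 = 50
The minimum is 35.
One optimal route: Base → stop 1 → stop 2 → stop 3 → Base (or its reverse).

Shortest round trip = 35.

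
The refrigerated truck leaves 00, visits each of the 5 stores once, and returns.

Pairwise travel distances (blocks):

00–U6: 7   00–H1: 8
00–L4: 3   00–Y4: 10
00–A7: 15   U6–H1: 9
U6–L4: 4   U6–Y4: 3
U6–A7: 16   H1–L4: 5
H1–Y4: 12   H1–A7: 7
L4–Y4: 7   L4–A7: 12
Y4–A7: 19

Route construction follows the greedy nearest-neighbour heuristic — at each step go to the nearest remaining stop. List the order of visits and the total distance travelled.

Total distance 44 blocks via the nearest-neighbour route 00 → L4 → U6 → Y4 → H1 → A7 → 00.

00 → [L4:3 / U6:7 / H1:8 / Y4:10 / A7:15] → L4 (3)
L4 → [U6:4 / H1:5 / Y4:7 / A7:12] → U6 (4)
U6 → [Y4:3 / H1:9 / A7:16] → Y4 (3)
Y4 → [H1:12 / A7:19] → H1 (12)
H1 → [A7:7] → A7 (7)
Return A7→00: 15.
Total = 3 + 4 + 3 + 12 + 7 + 15 = 44.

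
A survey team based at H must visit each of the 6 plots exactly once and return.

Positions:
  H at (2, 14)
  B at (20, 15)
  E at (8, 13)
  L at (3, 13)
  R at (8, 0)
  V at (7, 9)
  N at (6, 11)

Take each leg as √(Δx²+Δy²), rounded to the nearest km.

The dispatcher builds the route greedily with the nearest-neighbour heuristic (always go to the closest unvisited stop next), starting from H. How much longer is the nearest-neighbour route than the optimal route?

The nearest-neighbour route is 4 km longer than optimal.

From H: L=1, N=5, E=6, V=7, R=15, B=18 → choose L (1).
From L: N=4, E=5, V=6, R=14, B=17 → choose N (4).
From N: V=2, E=3, R=11, B=15 → choose V (2).
From V: E=4, R=9, B=14 → choose E (4).
From E: B=12, R=13 → choose B (12).
From B: R=19 → choose R (19).
NN route H → L → N → V → E → B → R → H costs 57.
Optimal: H → E → B → R → V → N → L → H costs 53 (by enumerating all 360 distinct tours).
Excess = 57 − 53 = 4.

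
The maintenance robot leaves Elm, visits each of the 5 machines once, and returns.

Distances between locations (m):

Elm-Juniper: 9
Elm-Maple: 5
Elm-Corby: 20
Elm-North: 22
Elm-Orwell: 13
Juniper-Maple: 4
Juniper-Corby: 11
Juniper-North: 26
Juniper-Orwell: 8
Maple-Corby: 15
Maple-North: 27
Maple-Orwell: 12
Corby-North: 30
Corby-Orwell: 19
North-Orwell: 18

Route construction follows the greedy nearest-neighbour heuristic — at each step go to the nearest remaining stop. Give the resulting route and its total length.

85 m along Elm → Maple → Juniper → Orwell → North → Corby → Elm.

From Elm: distances to unvisited — Maple=5, Juniper=9, Orwell=13, Corby=20, North=22. Nearest is Maple (5).
From Maple: distances to unvisited — Juniper=4, Orwell=12, Corby=15, North=27. Nearest is Juniper (4).
From Juniper: distances to unvisited — Orwell=8, Corby=11, North=26. Nearest is Orwell (8).
From Orwell: distances to unvisited — North=18, Corby=19. Nearest is North (18).
From North: distances to unvisited — Corby=30. Nearest is Corby (30).
Return Corby→Elm: 20.
Total = 5 + 4 + 8 + 18 + 30 + 20 = 85.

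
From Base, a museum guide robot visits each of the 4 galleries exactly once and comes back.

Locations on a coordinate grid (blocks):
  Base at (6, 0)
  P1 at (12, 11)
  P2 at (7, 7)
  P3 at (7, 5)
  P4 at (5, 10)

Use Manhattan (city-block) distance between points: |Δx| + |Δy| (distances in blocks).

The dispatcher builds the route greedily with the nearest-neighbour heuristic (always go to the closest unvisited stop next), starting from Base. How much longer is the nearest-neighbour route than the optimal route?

2 blocks longer than the optimal tour.

From Base: P3=6, P2=8, P4=11, P1=17 → choose P3 (6).
From P3: P2=2, P4=7, P1=11 → choose P2 (2).
From P2: P4=5, P1=9 → choose P4 (5).
From P4: P1=8 → choose P1 (8).
NN route Base → P3 → P2 → P4 → P1 → Base costs 38.
Optimal: Base → P3 → P2 → P1 → P4 → Base costs 36 (by enumerating all 12 distinct tours).
Excess = 38 − 36 = 2.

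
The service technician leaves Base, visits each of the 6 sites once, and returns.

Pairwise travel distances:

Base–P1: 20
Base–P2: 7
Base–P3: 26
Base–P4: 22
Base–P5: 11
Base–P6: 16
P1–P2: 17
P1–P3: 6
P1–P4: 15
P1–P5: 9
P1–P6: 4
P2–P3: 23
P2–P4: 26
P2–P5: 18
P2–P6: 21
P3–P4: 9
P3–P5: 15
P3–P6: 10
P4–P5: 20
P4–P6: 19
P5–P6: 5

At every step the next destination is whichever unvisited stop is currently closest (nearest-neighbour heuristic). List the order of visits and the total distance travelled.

Nearest-neighbour total = 79; route Base → P2 → P1 → P6 → P5 → P3 → P4 → Base.

Base → [P2:7 / P5:11 / P6:16 / P1:20 / P4:22 / P3:26] → P2 (7)
P2 → [P1:17 / P5:18 / P6:21 / P3:23 / P4:26] → P1 (17)
P1 → [P6:4 / P3:6 / P5:9 / P4:15] → P6 (4)
P6 → [P5:5 / P3:10 / P4:19] → P5 (5)
P5 → [P3:15 / P4:20] → P3 (15)
P3 → [P4:9] → P4 (9)
Return P4→Base: 22.
Total = 7 + 17 + 4 + 5 + 15 + 9 + 22 = 79.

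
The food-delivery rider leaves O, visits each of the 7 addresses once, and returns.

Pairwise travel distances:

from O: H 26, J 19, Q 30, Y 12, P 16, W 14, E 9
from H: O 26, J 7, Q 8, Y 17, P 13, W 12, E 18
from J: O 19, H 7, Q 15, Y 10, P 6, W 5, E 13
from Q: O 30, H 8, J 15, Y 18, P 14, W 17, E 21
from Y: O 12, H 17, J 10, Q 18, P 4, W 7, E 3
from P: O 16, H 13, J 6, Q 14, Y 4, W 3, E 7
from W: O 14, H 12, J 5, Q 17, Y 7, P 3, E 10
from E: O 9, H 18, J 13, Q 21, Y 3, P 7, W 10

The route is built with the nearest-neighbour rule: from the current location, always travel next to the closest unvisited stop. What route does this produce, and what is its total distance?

O → [E:9 / Y:12 / W:14 / P:16 / J:19 / H:26 / Q:30] → E (9)
E → [Y:3 / P:7 / W:10 / J:13 / H:18 / Q:21] → Y (3)
Y → [P:4 / W:7 / J:10 / H:17 / Q:18] → P (4)
P → [W:3 / J:6 / H:13 / Q:14] → W (3)
W → [J:5 / H:12 / Q:17] → J (5)
J → [H:7 / Q:15] → H (7)
H → [Q:8] → Q (8)
Return Q→O: 30.
Total = 9 + 3 + 4 + 3 + 5 + 7 + 8 + 30 = 69.

Total distance 69 via the nearest-neighbour route O → E → Y → P → W → J → H → Q → O.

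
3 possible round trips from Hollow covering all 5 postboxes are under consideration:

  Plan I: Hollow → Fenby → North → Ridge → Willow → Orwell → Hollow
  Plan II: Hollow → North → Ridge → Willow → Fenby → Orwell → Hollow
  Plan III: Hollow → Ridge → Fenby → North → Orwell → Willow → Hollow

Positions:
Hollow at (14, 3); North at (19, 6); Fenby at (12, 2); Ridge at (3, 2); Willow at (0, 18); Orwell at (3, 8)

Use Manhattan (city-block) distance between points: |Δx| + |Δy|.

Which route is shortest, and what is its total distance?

Plan I: 3 + 11 + 20 + 19 + 13 + 16 = 82
Plan II: 8 + 20 + 19 + 28 + 15 + 16 = 106
Plan III: 12 + 9 + 11 + 18 + 13 + 29 = 92

82 — Plan I is the shortest.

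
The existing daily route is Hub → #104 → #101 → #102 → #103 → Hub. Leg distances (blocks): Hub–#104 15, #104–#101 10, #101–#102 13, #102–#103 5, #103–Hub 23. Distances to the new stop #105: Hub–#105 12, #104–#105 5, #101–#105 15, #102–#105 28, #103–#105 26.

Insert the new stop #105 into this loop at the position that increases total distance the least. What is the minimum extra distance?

Insertion cost between consecutive stops i–j is d(i,#105) + d(#105,j) − d(i,j):
  between Hub and #104: 12 + 5 − 15 = 2
  between #104 and #101: 5 + 15 − 10 = 10
  between #101 and #102: 15 + 28 − 13 = 30
  between #102 and #103: 28 + 26 − 5 = 49
  between #103 and Hub: 26 + 12 − 23 = 15
Cheapest insertion is between Hub and #104, adding 2.
New total = 66 + 2 = 68.

Minimum extra distance: 2 blocks, inserting #105 between Hub and #104.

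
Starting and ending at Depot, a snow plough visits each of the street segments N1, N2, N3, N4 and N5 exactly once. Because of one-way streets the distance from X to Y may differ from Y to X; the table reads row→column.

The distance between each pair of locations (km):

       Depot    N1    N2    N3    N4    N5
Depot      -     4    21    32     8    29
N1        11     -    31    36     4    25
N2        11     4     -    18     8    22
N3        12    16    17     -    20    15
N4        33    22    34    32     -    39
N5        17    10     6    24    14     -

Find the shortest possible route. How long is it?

Minimum total distance: 72 km.

Depot-N1-N2-N3-N4-N5-Depot: 4+31+18+20+39+17 = 129
Depot-N1-N2-N3-N5-N4-Depot: 4+31+18+15+14+33 = 115
Depot-N1-N2-N4-N3-N5-Depot: 4+31+8+32+15+17 = 107
Depot-N1-N2-N4-N5-N3-Depot: 4+31+8+39+24+12 = 118
Depot-N1-N2-N5-N3-N4-Depot: 4+31+22+24+20+33 = 134
Depot-N1-N2-N5-N4-N3-Depot: 4+31+22+14+32+12 = 115
Depot-N1-N3-N2-N4-N5-Depot: 4+36+17+8+39+17 = 121
Depot-N1-N3-N2-N5-N4-Depot: 4+36+17+22+14+33 = 126
Depot-N1-N3-N4-N2-N5-Depot: 4+36+20+34+22+17 = 133
Depot-N1-N3-N4-N5-N2-Depot: 4+36+20+39+6+11 = 116
Depot-N1-N3-N5-N2-N4-Depot: 4+36+15+6+8+33 = 102
Depot-N1-N3-N5-N4-N2-Depot: 4+36+15+14+34+11 = 114
Depot-N1-N4-N2-N3-N5-Depot: 4+4+34+18+15+17 = 92
Depot-N1-N4-N2-N5-N3-Depot: 4+4+34+22+24+12 = 100
… (106 more)
Depot-N1-N4-N3-N5-N2-Depot: 4+4+32+15+6+11 = 72  ← best
The minimum is 72.
One optimal route: Depot → N1 → N4 → N3 → N5 → N2 → Depot.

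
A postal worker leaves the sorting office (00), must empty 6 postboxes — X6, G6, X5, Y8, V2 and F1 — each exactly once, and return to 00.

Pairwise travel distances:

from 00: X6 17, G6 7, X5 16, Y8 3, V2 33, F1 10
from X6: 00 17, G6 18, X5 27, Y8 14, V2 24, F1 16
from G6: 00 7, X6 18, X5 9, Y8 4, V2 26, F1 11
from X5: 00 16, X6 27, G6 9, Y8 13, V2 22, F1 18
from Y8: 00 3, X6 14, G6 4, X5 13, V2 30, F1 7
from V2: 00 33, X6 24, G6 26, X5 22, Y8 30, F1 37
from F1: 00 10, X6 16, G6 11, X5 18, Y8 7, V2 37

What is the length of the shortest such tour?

88 — the shortest possible round trip.

With 6 stops there are 6!/2 = 360 distinct round trips (a route and its reverse cost the same).
00→X6→G6→X5→Y8→V2→F1→00: 17+18+9+13+30+37+10 = 134
00→X6→G6→X5→Y8→F1→V2→00: 17+18+9+13+7+37+33 = 134
00→X6→G6→X5→V2→Y8→F1→00: 17+18+9+22+30+7+10 = 113
00→X6→G6→X5→V2→F1→Y8→00: 17+18+9+22+37+7+3 = 113
00→X6→G6→X5→F1→Y8→V2→00: 17+18+9+18+7+30+33 = 132
00→X6→G6→X5→F1→V2→Y8→00: 17+18+9+18+37+30+3 = 132
00→X6→G6→Y8→X5→V2→F1→00: 17+18+4+13+22+37+10 = 121
00→X6→G6→Y8→X5→F1→V2→00: 17+18+4+13+18+37+33 = 140
… (352 more)
00→G6→X5→V2→X6→F1→Y8→00: 7+9+22+24+16+7+3 = 88  ← best
The minimum is 88.
One optimal route: 00 → G6 → X5 → V2 → X6 → F1 → Y8 → 00 (or its reverse).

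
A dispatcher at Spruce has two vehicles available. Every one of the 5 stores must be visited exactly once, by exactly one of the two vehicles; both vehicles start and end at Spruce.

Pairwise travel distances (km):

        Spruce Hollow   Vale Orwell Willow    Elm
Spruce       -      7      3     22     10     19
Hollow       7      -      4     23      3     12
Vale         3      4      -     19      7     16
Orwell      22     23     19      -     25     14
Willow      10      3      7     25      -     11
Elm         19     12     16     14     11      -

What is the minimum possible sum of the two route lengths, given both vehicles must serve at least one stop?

Try each way of splitting the stops between the two vehicles (each non-empty) and, for each split, find the best tour for each vehicle:
  {Hollow} + {Vale, Orwell, Willow, Elm}: 14 + 57 = 71
  {Vale} + {Hollow, Orwell, Willow, Elm}: 6 + 57 = 63
  {Hollow, Vale} + {Orwell, Willow, Elm}: 14 + 57 = 71
  {Orwell} + {Hollow, Vale, Willow, Elm}: 44 + 40 = 84
  {Hollow, Orwell} + {Vale, Willow, Elm}: 52 + 40 = 92
  {Vale, Orwell} + {Hollow, Willow, Elm}: 44 + 40 = 84
  … (15 splits in total)
Best: vehicle 1 Spruce → Vale → Spruce = 6; vehicle 2 Spruce → Hollow → Willow → Elm → Orwell → Spruce = 57; combined 63.

Minimum combined distance: 63 km.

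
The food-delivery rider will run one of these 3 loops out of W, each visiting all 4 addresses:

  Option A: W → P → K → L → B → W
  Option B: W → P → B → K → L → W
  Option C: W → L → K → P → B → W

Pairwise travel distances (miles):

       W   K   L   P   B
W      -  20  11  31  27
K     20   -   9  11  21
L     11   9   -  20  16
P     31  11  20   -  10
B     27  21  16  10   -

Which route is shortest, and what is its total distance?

Option A: 31 + 11 + 9 + 16 + 27 = 94
Option B: 31 + 10 + 21 + 9 + 11 = 82
Option C: 11 + 9 + 11 + 10 + 27 = 68

Shortest is Option C, total 68 miles.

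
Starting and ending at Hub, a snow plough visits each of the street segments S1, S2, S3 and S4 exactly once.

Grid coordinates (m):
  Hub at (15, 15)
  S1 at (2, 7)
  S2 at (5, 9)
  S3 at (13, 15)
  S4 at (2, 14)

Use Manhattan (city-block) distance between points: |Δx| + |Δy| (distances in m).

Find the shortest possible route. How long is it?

42 m — the shortest possible round trip.

Hub-S1-S2-S3-S4-Hub: 21+5+14+12+14 = 66
Hub-S1-S2-S4-S3-Hub: 21+5+8+12+2 = 48
Hub-S1-S3-S2-S4-Hub: 21+19+14+8+14 = 76
Hub-S1-S3-S4-S2-Hub: 21+19+12+8+16 = 76
Hub-S1-S4-S2-S3-Hub: 21+7+8+14+2 = 52
Hub-S1-S4-S3-S2-Hub: 21+7+12+14+16 = 70
Hub-S2-S1-S3-S4-Hub: 16+5+19+12+14 = 66
Hub-S2-S1-S4-S3-Hub: 16+5+7+12+2 = 42
Hub-S2-S3-S1-S4-Hub: 16+14+19+7+14 = 70
Hub-S2-S4-S1-S3-Hub: 16+8+7+19+2 = 52
Hub-S3-S1-S2-S4-Hub: 2+19+5+8+14 = 48
Hub-S3-S2-S1-S4-Hub: 2+14+5+7+14 = 42
The minimum is 42.
One optimal route: Hub → S2 → S1 → S4 → S3 → Hub (or its reverse).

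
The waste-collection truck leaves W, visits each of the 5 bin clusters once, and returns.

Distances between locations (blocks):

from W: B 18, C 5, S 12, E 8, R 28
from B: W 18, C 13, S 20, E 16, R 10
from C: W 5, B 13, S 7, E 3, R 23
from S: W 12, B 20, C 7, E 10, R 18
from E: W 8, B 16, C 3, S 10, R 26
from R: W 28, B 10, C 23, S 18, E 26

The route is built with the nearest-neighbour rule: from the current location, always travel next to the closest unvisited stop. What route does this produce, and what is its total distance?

At W the remaining stops are C 5, E 8, S 12, B 18, R 28; go to C.
At C the remaining stops are E 3, S 7, B 13, R 23; go to E.
At E the remaining stops are S 10, B 16, R 26; go to S.
At S the remaining stops are R 18, B 20; go to R.
At R the remaining stops are B 10; go to B.
Return B→W: 18.
Total = 5 + 3 + 10 + 18 + 10 + 18 = 64.

Total distance 64 blocks via the nearest-neighbour route W → C → E → S → R → B → W.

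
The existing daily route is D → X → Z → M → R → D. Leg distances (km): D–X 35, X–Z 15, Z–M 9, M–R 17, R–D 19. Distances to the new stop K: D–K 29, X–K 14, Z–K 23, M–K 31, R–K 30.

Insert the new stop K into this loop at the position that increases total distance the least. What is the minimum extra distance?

Minimum extra distance: 8 km, inserting K between D and X.

Insertion cost between consecutive stops i–j is d(i,K) + d(K,j) − d(i,j):
  between D and X: 29 + 14 − 35 = 8
  between X and Z: 14 + 23 − 15 = 22
  between Z and M: 23 + 31 − 9 = 45
  between M and R: 31 + 30 − 17 = 44
  between R and D: 30 + 29 − 19 = 40
Cheapest insertion is between D and X, adding 8.
New total = 95 + 8 = 103.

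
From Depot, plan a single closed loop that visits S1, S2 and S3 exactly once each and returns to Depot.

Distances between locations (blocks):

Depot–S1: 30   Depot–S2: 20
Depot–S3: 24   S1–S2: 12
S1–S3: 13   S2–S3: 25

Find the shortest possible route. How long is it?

There are 3 distinct closed tours to check (reversals are equivalent).
Depot-S1-S2-S3-Depot: 30+12+25+24 = 91
Depot-S1-S3-S2-Depot: 30+13+25+20 = 88
Depot-S2-S1-S3-Depot: 20+12+13+24 = 69
The minimum is 69.
One optimal route: Depot → S2 → S1 → S3 → Depot (or its reverse).

Minimum total distance: 69 blocks.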